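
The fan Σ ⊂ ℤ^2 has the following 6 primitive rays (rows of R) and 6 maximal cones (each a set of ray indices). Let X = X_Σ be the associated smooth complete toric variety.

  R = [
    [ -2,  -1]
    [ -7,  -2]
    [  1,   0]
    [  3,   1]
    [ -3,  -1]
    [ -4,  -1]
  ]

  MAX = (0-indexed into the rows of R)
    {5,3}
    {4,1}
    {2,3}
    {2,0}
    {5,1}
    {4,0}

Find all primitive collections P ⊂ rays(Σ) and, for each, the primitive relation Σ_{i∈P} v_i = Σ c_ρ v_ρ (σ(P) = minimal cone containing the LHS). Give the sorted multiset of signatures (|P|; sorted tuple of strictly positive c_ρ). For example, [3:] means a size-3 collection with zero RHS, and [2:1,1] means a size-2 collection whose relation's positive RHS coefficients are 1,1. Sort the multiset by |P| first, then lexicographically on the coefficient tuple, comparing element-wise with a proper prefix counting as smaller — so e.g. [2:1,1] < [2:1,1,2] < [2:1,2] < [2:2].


9 collections generate NE(X_Σ); each relation:

  P={3,4}:  v_{3} + v_{4} = 0  →  sig = [2:]
  P={0,3}:  v_{0} + v_{3} = v_{2}  →  sig = [2:1]
  P={1,3}:  v_{1} + v_{3} = v_{5}  →  sig = [2:1]
  P={2,4}:  v_{2} + v_{4} = v_{0}  →  sig = [2:1]
  P={2,5}:  v_{2} + v_{5} = v_{4}  →  sig = [2:1]
  P={4,5}:  v_{4} + v_{5} = v_{1}  →  sig = [2:1]
  P={0,5}:  v_{0} + v_{5} = 2·v_{4}  →  sig = [2:2]
  P={1,2}:  v_{1} + v_{2} = 2·v_{4}  →  sig = [2:2]
  P={0,1}:  v_{0} + v_{1} = 3·v_{4}  →  sig = [2:3]

so the primitive-relation signature multiset is
{ [2:],  [2:1] ×5,  [2:2] ×2,  [2:3] }


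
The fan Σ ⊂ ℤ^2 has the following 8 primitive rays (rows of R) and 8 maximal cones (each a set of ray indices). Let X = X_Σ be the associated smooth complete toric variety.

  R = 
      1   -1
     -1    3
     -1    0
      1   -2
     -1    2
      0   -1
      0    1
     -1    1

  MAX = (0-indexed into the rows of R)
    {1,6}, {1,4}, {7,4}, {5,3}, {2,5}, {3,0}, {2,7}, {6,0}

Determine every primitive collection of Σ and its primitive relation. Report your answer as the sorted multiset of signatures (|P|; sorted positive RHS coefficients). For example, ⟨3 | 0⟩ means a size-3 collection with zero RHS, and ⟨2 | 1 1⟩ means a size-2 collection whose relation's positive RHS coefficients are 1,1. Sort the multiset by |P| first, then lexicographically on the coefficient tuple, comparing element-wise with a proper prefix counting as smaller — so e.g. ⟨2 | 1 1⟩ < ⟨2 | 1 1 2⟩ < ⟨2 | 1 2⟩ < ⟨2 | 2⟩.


Δ(Σ) — 8 vertices, 20 min non-faces:

  • {0,7}:  v_{0} + v_{7} = 0  so sig = ⟨2 | 0⟩
  • {3,4}:  v_{3} + v_{4} = 0  so sig = ⟨2 | 0⟩
  • {5,6}:  v_{5} + v_{6} = 0  so sig = ⟨2 | 0⟩
  • {0,2}:  v_{0} + v_{2} = v_{5}  so sig = ⟨2 | 1⟩
  • {0,4}:  v_{0} + v_{4} = v_{6}  so sig = ⟨2 | 1⟩
  • {0,5}:  v_{0} + v_{5} = v_{3}  so sig = ⟨2 | 1⟩
  • {1,3}:  v_{1} + v_{3} = v_{6}  so sig = ⟨2 | 1⟩
  • {1,5}:  v_{1} + v_{5} = v_{4}  so sig = ⟨2 | 1⟩
  • {2,6}:  v_{2} + v_{6} = v_{7}  so sig = ⟨2 | 1⟩
  • {3,6}:  v_{3} + v_{6} = v_{0}  so sig = ⟨2 | 1⟩
  • {3,7}:  v_{3} + v_{7} = v_{5}  so sig = ⟨2 | 1⟩
  • {4,5}:  v_{4} + v_{5} = v_{7}  so sig = ⟨2 | 1⟩
  • {4,6}:  v_{4} + v_{6} = v_{1}  so sig = ⟨2 | 1⟩
  • {5,7}:  v_{5} + v_{7} = v_{2}  so sig = ⟨2 | 1⟩
  • {6,7}:  v_{6} + v_{7} = v_{4}  so sig = ⟨2 | 1⟩
  • {1,2}:  v_{1} + v_{2} = v_{4} + v_{7}  so sig = ⟨2 | 1 1⟩
  • {0,1}:  v_{0} + v_{1} = 2·v_{6}  so sig = ⟨2 | 2⟩
  • {1,7}:  v_{1} + v_{7} = 2·v_{4}  so sig = ⟨2 | 2⟩
  • {2,3}:  v_{2} + v_{3} = 2·v_{5}  so sig = ⟨2 | 2⟩
  • {2,4}:  v_{2} + v_{4} = 2·v_{7}  so sig = ⟨2 | 2⟩

so the primitive-relation signature multiset is
[⟨2 | 0⟩, ⟨2 | 0⟩, ⟨2 | 0⟩, ⟨2 | 1⟩, ⟨2 | 1⟩, ⟨2 | 1⟩, ⟨2 | 1⟩, ⟨2 | 1⟩, ⟨2 | 1⟩, ⟨2 | 1⟩, ⟨2 | 1⟩, ⟨2 | 1⟩, ⟨2 | 1⟩, ⟨2 | 1⟩, ⟨2 | 1⟩, ⟨2 | 1 1⟩, ⟨2 | 2⟩, ⟨2 | 2⟩, ⟨2 | 2⟩, ⟨2 | 2⟩]


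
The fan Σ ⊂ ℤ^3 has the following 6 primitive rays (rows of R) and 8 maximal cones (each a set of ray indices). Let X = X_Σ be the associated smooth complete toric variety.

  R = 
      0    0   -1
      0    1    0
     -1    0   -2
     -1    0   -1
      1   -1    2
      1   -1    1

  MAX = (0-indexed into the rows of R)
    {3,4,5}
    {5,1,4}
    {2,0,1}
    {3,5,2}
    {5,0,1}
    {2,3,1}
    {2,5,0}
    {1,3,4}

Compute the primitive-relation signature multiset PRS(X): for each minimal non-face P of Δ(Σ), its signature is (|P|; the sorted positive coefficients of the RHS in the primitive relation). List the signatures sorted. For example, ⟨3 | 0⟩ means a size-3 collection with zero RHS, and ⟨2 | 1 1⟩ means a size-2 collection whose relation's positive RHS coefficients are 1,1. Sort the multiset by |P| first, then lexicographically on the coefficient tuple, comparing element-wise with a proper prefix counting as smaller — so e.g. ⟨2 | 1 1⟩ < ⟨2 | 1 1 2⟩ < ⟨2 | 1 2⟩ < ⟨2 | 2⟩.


Σ has 5 primitive collections:

  {0,3}:  v_{0} + v_{3} = v_{2}  ⇒ sig = ⟨2 | 1⟩
  {0,4}:  v_{0} + v_{4} = v_{5}  ⇒ sig = ⟨2 | 1⟩
  {2,4}:  v_{2} + v_{4} = v_{3} + v_{5}  ⇒ sig = ⟨2 | 1 1⟩
  {1,3,5}:  v_{1} + v_{3} + v_{5} = 0  ⇒ sig = ⟨3 | 0⟩
  {1,2,5}:  v_{1} + v_{2} + v_{5} = v_{0}  ⇒ sig = ⟨3 | 1⟩

Signatures (|P|; sorted positive RHS coefficients), sorted:
    ⟨2 | 1⟩
    ⟨2 | 1⟩
    ⟨2 | 1 1⟩
    ⟨3 | 0⟩
    ⟨3 | 1⟩


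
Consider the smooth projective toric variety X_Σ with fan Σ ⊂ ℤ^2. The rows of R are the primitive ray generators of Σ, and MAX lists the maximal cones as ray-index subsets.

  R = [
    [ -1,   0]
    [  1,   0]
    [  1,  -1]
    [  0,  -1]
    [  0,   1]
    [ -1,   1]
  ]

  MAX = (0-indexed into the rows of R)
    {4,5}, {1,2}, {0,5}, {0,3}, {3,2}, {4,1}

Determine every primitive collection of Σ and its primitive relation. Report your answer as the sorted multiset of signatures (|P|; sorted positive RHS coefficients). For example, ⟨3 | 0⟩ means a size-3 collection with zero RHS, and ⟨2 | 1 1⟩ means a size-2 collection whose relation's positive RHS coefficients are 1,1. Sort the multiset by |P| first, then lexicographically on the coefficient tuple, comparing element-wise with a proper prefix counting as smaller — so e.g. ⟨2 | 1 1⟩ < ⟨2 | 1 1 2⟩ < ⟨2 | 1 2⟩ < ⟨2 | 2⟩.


Δ(Σ) — 6 vertices, 9 min non-faces:

  P={0,1}:  v_{0} + v_{1} = 0 ; sig = ⟨2 | 0⟩
  P={2,5}:  v_{2} + v_{5} = 0 ; sig = ⟨2 | 0⟩
  P={3,4}:  v_{3} + v_{4} = 0 ; sig = ⟨2 | 0⟩
  P={0,2}:  v_{0} + v_{2} = v_{3} ; sig = ⟨2 | 1⟩
  P={0,4}:  v_{0} + v_{4} = v_{5} ; sig = ⟨2 | 1⟩
  P={1,3}:  v_{1} + v_{3} = v_{2} ; sig = ⟨2 | 1⟩
  P={1,5}:  v_{1} + v_{5} = v_{4} ; sig = ⟨2 | 1⟩
  P={2,4}:  v_{2} + v_{4} = v_{1} ; sig = ⟨2 | 1⟩
  P={3,5}:  v_{3} + v_{5} = v_{0} ; sig = ⟨2 | 1⟩

Sorted signature multiset PRS(X):
[⟨2 | 0⟩, ⟨2 | 0⟩, ⟨2 | 0⟩, ⟨2 | 1⟩, ⟨2 | 1⟩, ⟨2 | 1⟩, ⟨2 | 1⟩, ⟨2 | 1⟩, ⟨2 | 1⟩]


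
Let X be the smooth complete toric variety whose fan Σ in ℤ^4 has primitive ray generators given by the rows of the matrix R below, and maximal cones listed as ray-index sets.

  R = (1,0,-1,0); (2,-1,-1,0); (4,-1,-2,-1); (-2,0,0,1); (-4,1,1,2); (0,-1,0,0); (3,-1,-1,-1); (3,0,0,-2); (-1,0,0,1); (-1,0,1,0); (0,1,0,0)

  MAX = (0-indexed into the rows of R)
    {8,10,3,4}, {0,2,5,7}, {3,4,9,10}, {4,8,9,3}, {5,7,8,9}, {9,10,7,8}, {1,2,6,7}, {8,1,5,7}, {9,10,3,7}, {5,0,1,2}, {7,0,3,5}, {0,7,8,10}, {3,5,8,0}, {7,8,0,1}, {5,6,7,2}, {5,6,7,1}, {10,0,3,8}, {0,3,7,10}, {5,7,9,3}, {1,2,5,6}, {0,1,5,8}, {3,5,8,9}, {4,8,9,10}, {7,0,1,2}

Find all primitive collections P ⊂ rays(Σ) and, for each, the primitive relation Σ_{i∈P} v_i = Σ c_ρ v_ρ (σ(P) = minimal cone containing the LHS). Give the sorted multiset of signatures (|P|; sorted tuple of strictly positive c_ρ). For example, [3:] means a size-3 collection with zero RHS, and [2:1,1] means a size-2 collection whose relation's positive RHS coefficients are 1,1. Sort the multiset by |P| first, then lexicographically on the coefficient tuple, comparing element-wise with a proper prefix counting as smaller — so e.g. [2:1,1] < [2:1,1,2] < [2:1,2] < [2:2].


25 collections generate NE(X_Σ); each relation:

  • {0,9}:  v_{0} + v_{9} = 0  ⟹  sig = [2:]
  • {5,10}:  v_{5} + v_{10} = 0  ⟹  sig = [2:]
  • {0,6}:  v_{0} + v_{6} = v_{2}  ⟹  sig = [2:1]
  • {2,9}:  v_{2} + v_{9} = v_{6}  ⟹  sig = [2:1]
  • {4,6}:  v_{4} + v_{6} = v_{8}  ⟹  sig = [2:1]
  • {6,8}:  v_{6} + v_{8} = v_{1}  ⟹  sig = [2:1]
  • {2,4}:  v_{2} + v_{4} = v_{0} + v_{8}  ⟹  sig = [2:1,1]
  • {2,8}:  v_{2} + v_{8} = v_{0} + v_{1}  ⟹  sig = [2:1,1]
  • {3,6}:  v_{3} + v_{6} = v_{0} + v_{5}  ⟹  sig = [2:1,1]
  • {4,7}:  v_{4} + v_{7} = v_{9} + v_{10}  ⟹  sig = [2:1,1]
  • {0,4}:  v_{0} + v_{4} = v_{3} + v_{8} + v_{10}  ⟹  sig = [2:1,1,1]
  • {1,3}:  v_{1} + v_{3} = v_{0} + v_{5} + v_{8}  ⟹  sig = [2:1,1,1]
  • {4,5}:  v_{4} + v_{5} = v_{3} + v_{8} + v_{9}  ⟹  sig = [2:1,1,1]
  • {6,9}:  v_{6} + v_{9} = v_{5} + v_{7} + v_{8}  ⟹  sig = [2:1,1,1]
  • {6,10}:  v_{6} + v_{10} = v_{0} + v_{7} + v_{8}  ⟹  sig = [2:1,1,1]
  • {1,9}:  v_{1} + v_{9} = v_{5} + v_{7} + 2·v_{8}  ⟹  sig = [2:1,1,2]
  • {1,10}:  v_{1} + v_{10} = v_{0} + v_{7} + 2·v_{8}  ⟹  sig = [2:1,1,2]
  • {2,10}:  v_{2} + v_{10} = 2·v_{0} + v_{7} + v_{8}  ⟹  sig = [2:1,1,2]
  • {2,3}:  v_{2} + v_{3} = 2·v_{0} + v_{5}  ⟹  sig = [2:1,2]
  • {1,4}:  v_{1} + v_{4} = 2·v_{8}  ⟹  sig = [2:2]
  • {3,7,8}:  v_{3} + v_{7} + v_{8} = 0  ⟹  sig = [3:]
  • {0,5,7,8}:  v_{0} + v_{5} + v_{7} + v_{8} = v_{6}  ⟹  sig = [4:1]
  • {3,8,9,10}:  v_{3} + v_{8} + v_{9} + v_{10} = v_{4}  ⟹  sig = [4:1]
  • {0,1,5,7}:  v_{0} + v_{1} + v_{5} + v_{7} = 2·v_{6}  ⟹  sig = [4:2]
  • {1,2,5,7}:  v_{1} + v_{2} + v_{5} + v_{7} = 3·v_{6}  ⟹  sig = [4:3]

so the primitive-relation signature multiset is
{ [2:] ×2,  [2:1] ×4,  [2:1,1] ×4,  [2:1,1,1] ×5,  [2:1,1,2] ×3,  [2:1,2],  [2:2],  [3:],  [4:1] ×2,  [4:2],  [4:3] }


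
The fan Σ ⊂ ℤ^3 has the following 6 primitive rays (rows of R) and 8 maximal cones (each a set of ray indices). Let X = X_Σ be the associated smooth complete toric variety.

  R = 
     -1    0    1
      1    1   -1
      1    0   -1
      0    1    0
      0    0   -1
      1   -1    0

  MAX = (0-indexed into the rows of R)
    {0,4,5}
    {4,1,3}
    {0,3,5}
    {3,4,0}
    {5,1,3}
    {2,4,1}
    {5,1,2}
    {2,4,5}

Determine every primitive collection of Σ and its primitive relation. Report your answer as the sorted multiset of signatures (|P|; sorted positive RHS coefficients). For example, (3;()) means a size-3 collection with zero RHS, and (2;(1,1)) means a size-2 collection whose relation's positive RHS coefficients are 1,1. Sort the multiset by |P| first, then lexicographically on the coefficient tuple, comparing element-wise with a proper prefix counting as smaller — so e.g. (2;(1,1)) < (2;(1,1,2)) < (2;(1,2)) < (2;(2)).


The 5 primitive collections of Σ (r=6, n=3):

  • {0,2}:  v_{0} + v_{2} = 0 — sig = (2;())
  • {0,1}:  v_{0} + v_{1} = v_{3} — sig = (2;(1))
  • {2,3}:  v_{2} + v_{3} = v_{1} — sig = (2;(1))
  • {3,4,5}:  v_{3} + v_{4} + v_{5} = v_{2} — sig = (3;(1))
  • {1,4,5}:  v_{1} + v_{4} + v_{5} = 2·v_{2} — sig = (3;(2))

Hence PRS(X_Σ) =
{ (2;()),  (2;(1)) ×2,  (3;(1)),  (3;(2)) }


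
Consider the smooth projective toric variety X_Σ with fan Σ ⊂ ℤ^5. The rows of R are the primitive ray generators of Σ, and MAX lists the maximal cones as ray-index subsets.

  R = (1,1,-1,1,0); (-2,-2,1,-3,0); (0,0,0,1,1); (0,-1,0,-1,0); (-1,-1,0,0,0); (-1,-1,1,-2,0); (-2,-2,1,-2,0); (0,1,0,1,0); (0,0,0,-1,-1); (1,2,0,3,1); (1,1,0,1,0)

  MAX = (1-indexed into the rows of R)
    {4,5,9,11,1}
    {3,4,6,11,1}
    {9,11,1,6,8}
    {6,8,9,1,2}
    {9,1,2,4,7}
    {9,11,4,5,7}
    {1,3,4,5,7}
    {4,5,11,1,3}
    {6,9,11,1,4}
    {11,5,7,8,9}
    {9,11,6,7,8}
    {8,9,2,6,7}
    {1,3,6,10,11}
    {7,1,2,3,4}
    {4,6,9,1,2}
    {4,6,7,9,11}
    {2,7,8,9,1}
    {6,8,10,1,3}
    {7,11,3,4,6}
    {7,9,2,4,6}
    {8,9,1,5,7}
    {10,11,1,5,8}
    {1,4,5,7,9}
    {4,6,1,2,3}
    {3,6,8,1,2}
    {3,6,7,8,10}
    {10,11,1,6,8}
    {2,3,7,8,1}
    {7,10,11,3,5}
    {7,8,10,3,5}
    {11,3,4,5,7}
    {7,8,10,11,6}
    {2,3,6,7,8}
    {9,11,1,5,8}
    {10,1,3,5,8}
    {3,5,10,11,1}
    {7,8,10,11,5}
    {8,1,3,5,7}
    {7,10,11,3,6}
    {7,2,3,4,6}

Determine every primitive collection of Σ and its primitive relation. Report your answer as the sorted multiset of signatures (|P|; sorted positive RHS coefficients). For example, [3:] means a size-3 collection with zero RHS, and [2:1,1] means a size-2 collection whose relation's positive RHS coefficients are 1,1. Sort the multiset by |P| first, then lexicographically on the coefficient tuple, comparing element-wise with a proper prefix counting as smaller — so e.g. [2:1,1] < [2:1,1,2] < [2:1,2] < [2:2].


The 12 primitive collections of Σ (r=11, n=5):

  {3,9}:  v_{3} + v_{9} = 0  ⟹  sig = [2:]
  {4,8}:  v_{4} + v_{8} = 0  ⟹  sig = [2:]
  {2,11}:  v_{2} + v_{11} = v_{6}  ⟹  sig = [2:1]
  {5,6}:  v_{5} + v_{6} = v_{7}  ⟹  sig = [2:1]
  {4,10}:  v_{4} + v_{10} = v_{3} + v_{11}  ⟹  sig = [2:1,1]
  {9,10}:  v_{9} + v_{10} = v_{8} + v_{11}  ⟹  sig = [2:1,1]
  {2,10}:  v_{2} + v_{10} = v_{3} + v_{6} + v_{8}  ⟹  sig = [2:1,1,1]
  {2,5}:  v_{2} + v_{5} = v_{1} + 2·v_{7}  ⟹  sig = [2:1,2]
  {1,7,11}:  v_{1} + v_{7} + v_{11} = 0  ⟹  sig = [3:]
  {1,6,7}:  v_{1} + v_{6} + v_{7} = v_{2}  ⟹  sig = [3:1]
  {3,8,11}:  v_{3} + v_{8} + v_{11} = v_{10}  ⟹  sig = [3:1]
  {1,7,10}:  v_{1} + v_{7} + v_{10} = v_{3} + v_{8}  ⟹  sig = [3:1,1]

so the primitive-relation signature multiset is
[[2:], [2:], [2:1], [2:1], [2:1,1], [2:1,1], [2:1,1,1], [2:1,2], [3:], [3:1], [3:1], [3:1,1]]


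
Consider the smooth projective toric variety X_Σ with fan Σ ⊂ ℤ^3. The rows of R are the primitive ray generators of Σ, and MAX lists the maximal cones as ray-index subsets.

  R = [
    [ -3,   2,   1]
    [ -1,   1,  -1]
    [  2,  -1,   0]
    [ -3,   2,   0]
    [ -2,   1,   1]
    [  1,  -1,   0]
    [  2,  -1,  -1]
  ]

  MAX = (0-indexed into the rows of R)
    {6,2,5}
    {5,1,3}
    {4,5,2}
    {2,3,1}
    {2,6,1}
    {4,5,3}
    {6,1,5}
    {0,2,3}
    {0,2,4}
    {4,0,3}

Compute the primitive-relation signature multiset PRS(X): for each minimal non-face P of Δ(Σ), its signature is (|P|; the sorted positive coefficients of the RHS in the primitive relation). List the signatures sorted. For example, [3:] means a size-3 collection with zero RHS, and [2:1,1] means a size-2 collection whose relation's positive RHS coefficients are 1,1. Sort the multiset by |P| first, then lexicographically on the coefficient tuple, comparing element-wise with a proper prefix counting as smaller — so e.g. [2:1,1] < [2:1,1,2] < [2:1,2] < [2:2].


Minimal non-faces — 9 found among 7 rays, 10 max cones:

  P={4,6}:  v_{4} + v_{6} = 0 — sig = [2:]
  P={0,5}:  v_{0} + v_{5} = v_{4} — sig = [2:1]
  P={1,4}:  v_{1} + v_{4} = v_{3} — sig = [2:1]
  P={3,6}:  v_{3} + v_{6} = v_{1} — sig = [2:1]
  P={0,6}:  v_{0} + v_{6} = v_{2} + v_{3} — sig = [2:1,1]
  P={0,1}:  v_{0} + v_{1} = v_{2} + 2·v_{3} — sig = [2:1,2]
  P={2,3,5}:  v_{2} + v_{3} + v_{5} = 0 — sig = [3:]
  P={1,2,5}:  v_{1} + v_{2} + v_{5} = v_{6} — sig = [3:1]
  P={2,3,4}:  v_{2} + v_{3} + v_{4} = v_{0} — sig = [3:1]

Signatures (|P|; sorted positive RHS coefficients), sorted:
    |P|=2: 6 collections, coeffs (), (1), (1), (1), (1,1), (1,2)
    |P|=3: 3 collections, coeffs (), (1), (1)


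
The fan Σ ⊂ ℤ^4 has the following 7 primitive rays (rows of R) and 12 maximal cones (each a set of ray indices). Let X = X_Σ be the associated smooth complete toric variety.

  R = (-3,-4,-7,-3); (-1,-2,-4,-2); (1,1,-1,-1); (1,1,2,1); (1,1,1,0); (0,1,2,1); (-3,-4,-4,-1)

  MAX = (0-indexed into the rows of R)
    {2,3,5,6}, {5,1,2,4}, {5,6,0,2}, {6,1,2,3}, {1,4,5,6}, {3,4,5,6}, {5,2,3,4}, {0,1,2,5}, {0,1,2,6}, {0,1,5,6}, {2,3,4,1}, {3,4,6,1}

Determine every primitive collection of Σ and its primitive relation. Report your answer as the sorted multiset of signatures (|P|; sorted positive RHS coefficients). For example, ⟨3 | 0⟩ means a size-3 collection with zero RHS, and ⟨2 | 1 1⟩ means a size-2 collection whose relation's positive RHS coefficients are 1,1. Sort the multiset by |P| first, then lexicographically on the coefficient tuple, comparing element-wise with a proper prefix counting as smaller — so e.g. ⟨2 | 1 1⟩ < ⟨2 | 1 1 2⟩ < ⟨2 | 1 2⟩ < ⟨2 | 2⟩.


5 minimal non-faces of Δ(Σ) (on 7 rays):

  • {0,3}:  v_{0} + v_{3} = v_{2} + v_{6}  ⇒ sig = ⟨2 | 1 1⟩
  • {0,4}:  v_{0} + v_{4} = 2·v_{1} + v_{5}  ⇒ sig = ⟨2 | 1 2⟩
  • {1,3,5}:  v_{1} + v_{3} + v_{5} = 0  ⇒ sig = ⟨3 | 0⟩
  • {2,4,6}:  v_{2} + v_{4} + v_{6} = v_{1}  ⇒ sig = ⟨3 | 1⟩
  • {1,2,5,6}:  v_{1} + v_{2} + v_{5} + v_{6} = v_{0}  ⇒ sig = ⟨4 | 1⟩

Sorted signature multiset PRS(X):
    |P|=2: 2 collections, coeffs (1,1), (1,2)
    |P|=3: 2 collections, coeffs (), (1)
    |P|=4: 1 collection, coeffs (1)


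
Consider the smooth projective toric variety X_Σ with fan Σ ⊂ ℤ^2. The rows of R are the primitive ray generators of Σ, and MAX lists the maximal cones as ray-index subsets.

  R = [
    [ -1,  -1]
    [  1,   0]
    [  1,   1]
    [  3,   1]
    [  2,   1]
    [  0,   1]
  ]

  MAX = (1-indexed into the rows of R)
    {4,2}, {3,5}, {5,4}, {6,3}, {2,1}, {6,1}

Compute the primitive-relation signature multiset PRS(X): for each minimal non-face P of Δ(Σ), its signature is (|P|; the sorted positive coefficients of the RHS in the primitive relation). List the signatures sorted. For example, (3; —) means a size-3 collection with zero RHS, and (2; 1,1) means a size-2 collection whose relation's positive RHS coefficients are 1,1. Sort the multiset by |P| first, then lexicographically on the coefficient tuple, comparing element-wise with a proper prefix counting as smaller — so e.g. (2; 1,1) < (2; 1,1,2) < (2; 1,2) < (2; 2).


Primitive collections (9):

  {1,3}:  v_{1} + v_{3} = 0  ⟹  sig = (2; —)
  {1,5}:  v_{1} + v_{5} = v_{2}  ⟹  sig = (2; 1)
  {2,3}:  v_{2} + v_{3} = v_{5}  ⟹  sig = (2; 1)
  {2,5}:  v_{2} + v_{5} = v_{4}  ⟹  sig = (2; 1)
  {2,6}:  v_{2} + v_{6} = v_{3}  ⟹  sig = (2; 1)
  {4,6}:  v_{4} + v_{6} = v_{3} + v_{5}  ⟹  sig = (2; 1,1)
  {1,4}:  v_{1} + v_{4} = 2·v_{2}  ⟹  sig = (2; 2)
  {3,4}:  v_{3} + v_{4} = 2·v_{5}  ⟹  sig = (2; 2)
  {5,6}:  v_{5} + v_{6} = 2·v_{3}  ⟹  sig = (2; 2)

Sorted signature multiset PRS(X):
    |P|=2: 9 collections, coeffs (), (1), (1), (1), (1), (1,1), (2), (2), (2)


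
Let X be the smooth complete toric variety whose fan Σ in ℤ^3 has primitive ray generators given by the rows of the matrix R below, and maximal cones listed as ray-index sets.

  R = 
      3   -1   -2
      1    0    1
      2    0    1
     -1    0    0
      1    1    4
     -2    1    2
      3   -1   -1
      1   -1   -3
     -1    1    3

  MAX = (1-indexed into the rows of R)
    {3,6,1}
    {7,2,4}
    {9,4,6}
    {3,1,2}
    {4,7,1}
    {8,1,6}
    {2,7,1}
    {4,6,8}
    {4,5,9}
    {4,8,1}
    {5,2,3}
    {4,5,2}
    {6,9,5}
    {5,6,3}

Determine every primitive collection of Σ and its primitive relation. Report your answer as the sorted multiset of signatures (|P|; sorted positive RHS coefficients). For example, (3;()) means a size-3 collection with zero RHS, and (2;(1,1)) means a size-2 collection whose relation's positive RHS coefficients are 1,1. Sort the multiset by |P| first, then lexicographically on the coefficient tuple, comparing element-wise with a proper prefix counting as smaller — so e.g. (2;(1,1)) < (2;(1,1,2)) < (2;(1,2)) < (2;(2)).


Primitive collections (18):

  • {8,9}:  v_{8} + v_{9} = 0  ⟹  sig = (2;())
  • {1,9}:  v_{1} + v_{9} = v_{3}  ⟹  sig = (2;(1))
  • {2,6}:  v_{2} + v_{6} = v_{9}  ⟹  sig = (2;(1))
  • {3,4}:  v_{3} + v_{4} = v_{2}  ⟹  sig = (2;(1))
  • {3,8}:  v_{3} + v_{8} = v_{1}  ⟹  sig = (2;(1))
  • {3,9}:  v_{3} + v_{9} = v_{5}  ⟹  sig = (2;(1))
  • {5,8}:  v_{5} + v_{8} = v_{3}  ⟹  sig = (2;(1))
  • {6,7}:  v_{6} + v_{7} = v_{2}  ⟹  sig = (2;(1))
  • {2,8}:  v_{2} + v_{8} = v_{1} + v_{4}  ⟹  sig = (2;(1,1))
  • {2,9}:  v_{2} + v_{9} = v_{4} + v_{5}  ⟹  sig = (2;(1,1))
  • {3,7}:  v_{3} + v_{7} = v_{1} + 2·v_{2}  ⟹  sig = (2;(1,2))
  • {5,7}:  v_{5} + v_{7} = 2·v_{2} + v_{3}  ⟹  sig = (2;(1,2))
  • {1,5}:  v_{1} + v_{5} = 2·v_{3}  ⟹  sig = (2;(2))
  • {7,9}:  v_{7} + v_{9} = 2·v_{2}  ⟹  sig = (2;(2))
  • {7,8}:  v_{7} + v_{8} = 2·v_{1} + 2·v_{4}  ⟹  sig = (2;(2,2))
  • {1,4,6}:  v_{1} + v_{4} + v_{6} = 0  ⟹  sig = (3;())
  • {1,2,4}:  v_{1} + v_{2} + v_{4} = v_{7}  ⟹  sig = (3;(1))
  • {4,5,6}:  v_{4} + v_{5} + v_{6} = 2·v_{9}  ⟹  sig = (3;(2))

Sorted signature multiset PRS(X):
    (2;())
    (2;(1))
    (2;(1))
    (2;(1))
    (2;(1))
    (2;(1))
    (2;(1))
    (2;(1))
    (2;(1,1))
    (2;(1,1))
    (2;(1,2))
    (2;(1,2))
    (2;(2))
    (2;(2))
    (2;(2,2))
    (3;())
    (3;(1))
    (3;(2))


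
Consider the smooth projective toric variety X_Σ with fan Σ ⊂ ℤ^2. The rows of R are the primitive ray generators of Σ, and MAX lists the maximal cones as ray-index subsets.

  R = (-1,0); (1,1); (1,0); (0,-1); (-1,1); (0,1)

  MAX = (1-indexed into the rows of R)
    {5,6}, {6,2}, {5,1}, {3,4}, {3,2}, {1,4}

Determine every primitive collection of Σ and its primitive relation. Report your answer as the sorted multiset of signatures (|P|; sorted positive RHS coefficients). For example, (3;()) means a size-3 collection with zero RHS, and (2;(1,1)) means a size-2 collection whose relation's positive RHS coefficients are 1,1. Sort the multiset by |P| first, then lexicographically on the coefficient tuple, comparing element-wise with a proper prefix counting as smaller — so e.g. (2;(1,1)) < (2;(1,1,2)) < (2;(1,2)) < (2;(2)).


9 minimal non-faces of Δ(Σ) (on 6 rays):

  P={1,3}:  v_{1} + v_{3} = 0 — sig = (2;())
  P={4,6}:  v_{4} + v_{6} = 0 — sig = (2;())
  P={1,2}:  v_{1} + v_{2} = v_{6} — sig = (2;(1))
  P={1,6}:  v_{1} + v_{6} = v_{5} — sig = (2;(1))
  P={2,4}:  v_{2} + v_{4} = v_{3} — sig = (2;(1))
  P={3,5}:  v_{3} + v_{5} = v_{6} — sig = (2;(1))
  P={3,6}:  v_{3} + v_{6} = v_{2} — sig = (2;(1))
  P={4,5}:  v_{4} + v_{5} = v_{1} — sig = (2;(1))
  P={2,5}:  v_{2} + v_{5} = 2·v_{6} — sig = (2;(2))

Sorted signature multiset PRS(X):
{ (2;()) ×2,  (2;(1)) ×6,  (2;(2)) }


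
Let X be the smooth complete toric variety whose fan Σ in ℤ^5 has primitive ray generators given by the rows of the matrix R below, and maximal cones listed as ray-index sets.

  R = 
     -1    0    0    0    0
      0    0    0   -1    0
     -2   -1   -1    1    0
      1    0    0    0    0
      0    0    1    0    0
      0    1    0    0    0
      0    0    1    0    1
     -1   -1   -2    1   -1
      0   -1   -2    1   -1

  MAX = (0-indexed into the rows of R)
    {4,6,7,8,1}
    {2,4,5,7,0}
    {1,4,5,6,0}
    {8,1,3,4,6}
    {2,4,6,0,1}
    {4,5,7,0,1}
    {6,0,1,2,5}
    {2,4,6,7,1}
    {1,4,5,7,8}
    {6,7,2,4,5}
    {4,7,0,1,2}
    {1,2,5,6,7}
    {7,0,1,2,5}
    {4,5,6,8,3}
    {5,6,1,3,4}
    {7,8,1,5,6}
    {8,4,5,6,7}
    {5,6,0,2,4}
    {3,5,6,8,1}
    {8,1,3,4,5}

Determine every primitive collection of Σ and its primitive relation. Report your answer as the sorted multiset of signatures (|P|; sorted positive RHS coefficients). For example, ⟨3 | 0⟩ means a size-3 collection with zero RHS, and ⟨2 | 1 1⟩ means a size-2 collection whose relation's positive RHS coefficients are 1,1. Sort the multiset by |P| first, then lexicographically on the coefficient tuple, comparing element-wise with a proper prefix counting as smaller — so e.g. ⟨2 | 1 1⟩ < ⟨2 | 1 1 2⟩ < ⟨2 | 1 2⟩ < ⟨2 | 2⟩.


9 minimal non-faces of Δ(Σ) (on 9 rays):

  P={0,3}:  v_{0} + v_{3} = 0  ⇒ sig = ⟨2 | 0⟩
  P={0,8}:  v_{0} + v_{8} = v_{7}  ⇒ sig = ⟨2 | 1⟩
  P={3,7}:  v_{3} + v_{7} = v_{8}  ⇒ sig = ⟨2 | 1⟩
  P={2,3}:  v_{2} + v_{3} = v_{6} + v_{7}  ⇒ sig = ⟨2 | 1 1⟩
  P={2,8}:  v_{2} + v_{8} = v_{6} + 2·v_{7}  ⇒ sig = ⟨2 | 1 2⟩
  P={0,6,7}:  v_{0} + v_{6} + v_{7} = v_{2}  ⇒ sig = ⟨3 | 1⟩
  P={1,2,4,5}:  v_{1} + v_{2} + v_{4} + v_{5} = 2·v_{0}  ⇒ sig = ⟨4 | 2⟩
  P={1,4,5,6,8}:  v_{1} + v_{4} + v_{5} + v_{6} + v_{8} = 0  ⇒ sig = ⟨5 | 0⟩
  P={1,4,5,6,7}:  v_{1} + v_{4} + v_{5} + v_{6} + v_{7} = v_{0}  ⇒ sig = ⟨5 | 1⟩

Hence PRS(X_Σ) =
    ⟨2 | 0⟩
    ⟨2 | 1⟩
    ⟨2 | 1⟩
    ⟨2 | 1 1⟩
    ⟨2 | 1 2⟩
    ⟨3 | 1⟩
    ⟨4 | 2⟩
    ⟨5 | 0⟩
    ⟨5 | 1⟩


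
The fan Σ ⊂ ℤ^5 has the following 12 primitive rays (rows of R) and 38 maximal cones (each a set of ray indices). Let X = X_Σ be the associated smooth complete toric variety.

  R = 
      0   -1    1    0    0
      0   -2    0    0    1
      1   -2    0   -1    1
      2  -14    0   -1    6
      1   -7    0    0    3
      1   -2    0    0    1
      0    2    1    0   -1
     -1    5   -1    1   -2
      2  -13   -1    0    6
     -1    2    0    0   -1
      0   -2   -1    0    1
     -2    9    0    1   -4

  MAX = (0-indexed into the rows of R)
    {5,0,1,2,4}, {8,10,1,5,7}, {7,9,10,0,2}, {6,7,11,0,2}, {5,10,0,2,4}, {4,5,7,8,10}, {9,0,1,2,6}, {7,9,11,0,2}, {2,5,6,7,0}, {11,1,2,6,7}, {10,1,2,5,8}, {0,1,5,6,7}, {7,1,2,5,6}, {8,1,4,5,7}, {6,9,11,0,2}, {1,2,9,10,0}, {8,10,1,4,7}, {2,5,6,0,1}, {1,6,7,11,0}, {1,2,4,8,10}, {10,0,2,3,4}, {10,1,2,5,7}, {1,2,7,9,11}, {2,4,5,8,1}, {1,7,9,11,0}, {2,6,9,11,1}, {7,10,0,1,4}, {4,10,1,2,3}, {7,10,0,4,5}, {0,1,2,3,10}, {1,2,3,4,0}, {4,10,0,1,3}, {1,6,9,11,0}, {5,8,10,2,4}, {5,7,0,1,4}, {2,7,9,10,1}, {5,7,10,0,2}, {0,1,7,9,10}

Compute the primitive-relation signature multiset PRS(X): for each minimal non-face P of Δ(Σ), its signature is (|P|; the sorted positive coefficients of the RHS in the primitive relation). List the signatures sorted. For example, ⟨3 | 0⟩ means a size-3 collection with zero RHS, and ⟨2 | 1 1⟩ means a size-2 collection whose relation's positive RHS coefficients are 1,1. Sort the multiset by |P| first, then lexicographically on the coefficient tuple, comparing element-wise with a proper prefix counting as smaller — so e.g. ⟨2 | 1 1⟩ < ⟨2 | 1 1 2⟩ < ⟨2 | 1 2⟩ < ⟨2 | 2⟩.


25 collections generate NE(X_Σ); each relation:

  P = {5,9}:  v_{5} + v_{9} = 0  →  sig = ⟨2 | 0⟩
  P = {6,10}:  v_{6} + v_{10} = 0  →  sig = ⟨2 | 0⟩
  P = {3,7}:  v_{3} + v_{7} = v_{4} + v_{10}  →  sig = ⟨2 | 1 1⟩
  P = {5,11}:  v_{5} + v_{11} = v_{6} + v_{7}  →  sig = ⟨2 | 1 1⟩
  P = {10,11}:  v_{10} + v_{11} = v_{7} + v_{9}  →  sig = ⟨2 | 1 1⟩
  P = {3,11}:  v_{3} + v_{11} = v_{0} + v_{1} + v_{10}  →  sig = ⟨2 | 1 1 1⟩
  P = {4,6}:  v_{4} + v_{6} = v_{0} + v_{1} + v_{5}  →  sig = ⟨2 | 1 1 1⟩
  P = {4,9}:  v_{4} + v_{9} = v_{0} + v_{1} + v_{10}  →  sig = ⟨2 | 1 1 1⟩
  P = {4,11}:  v_{4} + v_{11} = v_{0} + v_{1} + v_{7}  →  sig = ⟨2 | 1 1 1⟩
  P = {6,8}:  v_{6} + v_{8} = v_{1} + v_{4} + v_{5}  →  sig = ⟨2 | 1 1 1⟩
  P = {8,9}:  v_{8} + v_{9} = v_{1} + v_{4} + v_{10}  →  sig = ⟨2 | 1 1 1⟩
  P = {8,11}:  v_{8} + v_{11} = v_{1} + v_{4} + v_{7}  →  sig = ⟨2 | 1 1 1⟩
  P = {3,6}:  v_{3} + v_{6} = v_{0} + v_{1} + v_{2} + v_{4}  →  sig = ⟨2 | 1 1 1 1⟩
  P = {3,8}:  v_{3} + v_{8} = v_{1} + v_{2} + 3·v_{4} + v_{10}  →  sig = ⟨2 | 1 1 1 3⟩
  P = {3,5}:  v_{3} + v_{5} = v_{2} + 2·v_{4}  →  sig = ⟨2 | 1 2⟩
  P = {3,9}:  v_{3} + v_{9} = 2·v_{0} + 2·v_{1} + v_{2} + 2·v_{10}  →  sig = ⟨2 | 1 2 2 2⟩
  P = {0,8}:  v_{0} + v_{8} = 2·v_{4}  →  sig = ⟨2 | 2⟩
  P = {6,7,9}:  v_{6} + v_{7} + v_{9} = v_{11}  →  sig = ⟨3 | 1⟩
  P = {2,4,7}:  v_{2} + v_{4} + v_{7} = v_{5} + v_{10}  →  sig = ⟨3 | 1 1⟩
  P = {2,7,8}:  v_{2} + v_{7} + v_{8} = v_{1} + 2·v_{5} + 2·v_{10}  →  sig = ⟨3 | 1 2 2⟩
  P = {0,1,2,7}:  v_{0} + v_{1} + v_{2} + v_{7} = 0  →  sig = ⟨4 | 0⟩
  P = {0,1,5,10}:  v_{0} + v_{1} + v_{5} + v_{10} = v_{4}  →  sig = ⟨4 | 1⟩
  P = {1,4,5,10}:  v_{1} + v_{4} + v_{5} + v_{10} = v_{8}  →  sig = ⟨4 | 1⟩
  P = {0,1,2,11}:  v_{0} + v_{1} + v_{2} + v_{11} = v_{6} + v_{9}  →  sig = ⟨4 | 1 1⟩
  P = {0,1,2,4,10}:  v_{0} + v_{1} + v_{2} + v_{4} + v_{10} = v_{3}  →  sig = ⟨5 | 1⟩

Sorted signature multiset PRS(X):
{ ⟨2 | 0⟩ ×2,  ⟨2 | 1 1⟩ ×3,  ⟨2 | 1 1 1⟩ ×7,  ⟨2 | 1 1 1 1⟩,  ⟨2 | 1 1 1 3⟩,  ⟨2 | 1 2⟩,  ⟨2 | 1 2 2 2⟩,  ⟨2 | 2⟩,  ⟨3 | 1⟩,  ⟨3 | 1 1⟩,  ⟨3 | 1 2 2⟩,  ⟨4 | 0⟩,  ⟨4 | 1⟩ ×2,  ⟨4 | 1 1⟩,  ⟨5 | 1⟩ }


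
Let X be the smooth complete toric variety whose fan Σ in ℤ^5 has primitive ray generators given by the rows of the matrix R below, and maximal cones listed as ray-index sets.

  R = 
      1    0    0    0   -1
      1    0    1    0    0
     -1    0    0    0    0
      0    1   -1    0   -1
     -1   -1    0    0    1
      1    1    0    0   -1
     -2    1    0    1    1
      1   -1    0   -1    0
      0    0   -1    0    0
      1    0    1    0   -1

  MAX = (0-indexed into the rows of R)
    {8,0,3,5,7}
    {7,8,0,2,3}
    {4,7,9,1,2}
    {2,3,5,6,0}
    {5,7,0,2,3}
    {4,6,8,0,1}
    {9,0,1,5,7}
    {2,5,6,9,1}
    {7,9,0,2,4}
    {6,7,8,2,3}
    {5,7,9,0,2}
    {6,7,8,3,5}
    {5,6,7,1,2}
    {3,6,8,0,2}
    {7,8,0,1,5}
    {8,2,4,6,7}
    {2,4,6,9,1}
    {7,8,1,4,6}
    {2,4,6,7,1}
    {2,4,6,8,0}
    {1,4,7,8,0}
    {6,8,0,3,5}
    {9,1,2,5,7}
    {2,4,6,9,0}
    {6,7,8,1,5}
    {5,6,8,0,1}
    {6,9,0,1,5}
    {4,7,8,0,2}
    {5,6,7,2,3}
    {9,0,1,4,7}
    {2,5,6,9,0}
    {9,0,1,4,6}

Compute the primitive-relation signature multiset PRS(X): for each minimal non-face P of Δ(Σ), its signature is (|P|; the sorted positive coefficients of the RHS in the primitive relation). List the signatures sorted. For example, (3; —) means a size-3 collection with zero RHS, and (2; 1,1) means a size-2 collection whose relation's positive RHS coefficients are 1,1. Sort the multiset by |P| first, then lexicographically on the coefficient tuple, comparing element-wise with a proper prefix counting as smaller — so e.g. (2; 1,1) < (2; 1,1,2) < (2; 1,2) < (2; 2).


10 minimal non-faces of Δ(Σ) (on 10 rays):

  P = {4,5}:  v_{4} + v_{5} = 0  ⟹  sig = (2; —)
  P = {1,3}:  v_{1} + v_{3} = v_{5}  ⟹  sig = (2; 1)
  P = {8,9}:  v_{8} + v_{9} = v_{0}  ⟹  sig = (2; 1)
  P = {3,4}:  v_{3} + v_{4} = v_{2} + v_{8}  ⟹  sig = (2; 1,1)
  P = {3,9}:  v_{3} + v_{9} = v_{0} + v_{2} + v_{5}  ⟹  sig = (2; 1,1,1)
  P = {0,6,7}:  v_{0} + v_{6} + v_{7} = 0  ⟹  sig = (3; —)
  P = {1,2,8}:  v_{1} + v_{2} + v_{8} = 0  ⟹  sig = (3; —)
  P = {0,1,2}:  v_{0} + v_{1} + v_{2} = v_{9}  ⟹  sig = (3; 1)
  P = {2,5,8}:  v_{2} + v_{5} + v_{8} = v_{3}  ⟹  sig = (3; 1)
  P = {6,7,9}:  v_{6} + v_{7} + v_{9} = v_{1} + v_{2}  ⟹  sig = (3; 1,1)

Hence PRS(X_Σ) =
{ (2; —),  (2; 1) ×2,  (2; 1,1),  (2; 1,1,1),  (3; —) ×2,  (3; 1) ×2,  (3; 1,1) }


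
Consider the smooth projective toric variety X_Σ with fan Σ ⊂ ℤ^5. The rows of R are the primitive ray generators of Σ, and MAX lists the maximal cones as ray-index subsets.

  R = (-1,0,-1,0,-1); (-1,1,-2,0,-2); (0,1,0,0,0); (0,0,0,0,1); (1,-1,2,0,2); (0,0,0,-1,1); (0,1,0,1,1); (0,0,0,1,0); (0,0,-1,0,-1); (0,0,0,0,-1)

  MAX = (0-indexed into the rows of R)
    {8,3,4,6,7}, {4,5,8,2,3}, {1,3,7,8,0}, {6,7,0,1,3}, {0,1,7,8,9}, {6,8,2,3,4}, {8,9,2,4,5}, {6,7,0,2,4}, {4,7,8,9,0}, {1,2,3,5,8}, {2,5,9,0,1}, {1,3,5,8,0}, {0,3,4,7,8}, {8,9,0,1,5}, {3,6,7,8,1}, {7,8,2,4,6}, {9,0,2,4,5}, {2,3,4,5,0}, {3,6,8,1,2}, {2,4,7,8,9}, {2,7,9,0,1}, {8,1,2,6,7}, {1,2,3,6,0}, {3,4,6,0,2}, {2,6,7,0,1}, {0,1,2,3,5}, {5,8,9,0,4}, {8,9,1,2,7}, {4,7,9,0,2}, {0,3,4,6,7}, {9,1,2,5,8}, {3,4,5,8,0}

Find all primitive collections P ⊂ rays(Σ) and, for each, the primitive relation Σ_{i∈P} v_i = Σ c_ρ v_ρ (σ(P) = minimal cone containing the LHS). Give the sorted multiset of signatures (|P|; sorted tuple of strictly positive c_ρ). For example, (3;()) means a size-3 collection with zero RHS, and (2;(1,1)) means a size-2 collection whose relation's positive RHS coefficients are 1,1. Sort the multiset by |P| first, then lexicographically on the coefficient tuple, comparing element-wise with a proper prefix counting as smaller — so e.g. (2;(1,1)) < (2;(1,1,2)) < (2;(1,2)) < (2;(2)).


8 collections generate NE(X_Σ); each relation:

  P={1,4}:  v_{1} + v_{4} = 0 — sig = (2;())
  P={3,9}:  v_{3} + v_{9} = 0 — sig = (2;())
  P={5,7}:  v_{5} + v_{7} = v_{3} — sig = (2;(1))
  P={6,9}:  v_{6} + v_{9} = v_{2} + v_{7} — sig = (2;(1,1))
  P={5,6}:  v_{5} + v_{6} = v_{2} + 2·v_{3} — sig = (2;(1,2))
  P={0,2,8}:  v_{0} + v_{2} + v_{8} = v_{1} — sig = (3;(1))
  P={2,3,7}:  v_{2} + v_{3} + v_{7} = v_{6} — sig = (3;(1))
  P={0,6,8}:  v_{0} + v_{6} + v_{8} = v_{1} + v_{3} + v_{7} — sig = (3;(1,1,1))

Hence PRS(X_Σ) =
    |P|=2: 5 collections, coeffs (), (), (1), (1,1), (1,2)
    |P|=3: 3 collections, coeffs (1), (1), (1,1,1)


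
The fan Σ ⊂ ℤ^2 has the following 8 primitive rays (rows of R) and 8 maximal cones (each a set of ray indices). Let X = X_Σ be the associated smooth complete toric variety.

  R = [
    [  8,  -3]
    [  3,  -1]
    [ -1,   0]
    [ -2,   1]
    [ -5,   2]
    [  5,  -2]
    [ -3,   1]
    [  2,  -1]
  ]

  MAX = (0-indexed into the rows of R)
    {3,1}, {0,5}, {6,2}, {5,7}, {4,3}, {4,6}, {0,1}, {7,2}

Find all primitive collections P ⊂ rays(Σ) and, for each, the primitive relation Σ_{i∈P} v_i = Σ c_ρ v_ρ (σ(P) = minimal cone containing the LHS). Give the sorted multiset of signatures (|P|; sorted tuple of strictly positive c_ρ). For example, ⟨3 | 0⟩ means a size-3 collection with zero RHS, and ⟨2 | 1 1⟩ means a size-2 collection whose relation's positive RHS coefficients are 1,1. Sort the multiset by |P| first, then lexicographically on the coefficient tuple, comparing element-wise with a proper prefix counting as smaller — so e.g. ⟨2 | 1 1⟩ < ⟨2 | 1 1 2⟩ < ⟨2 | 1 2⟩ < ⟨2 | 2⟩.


Σ has 20 primitive collections:

  P = {1,6}:  v_{1} + v_{6} = 0 — sig = ⟨2 | 0⟩
  P = {3,7}:  v_{3} + v_{7} = 0 — sig = ⟨2 | 0⟩
  P = {4,5}:  v_{4} + v_{5} = 0 — sig = ⟨2 | 0⟩
  P = {0,4}:  v_{0} + v_{4} = v_{1} — sig = ⟨2 | 1⟩
  P = {0,6}:  v_{0} + v_{6} = v_{5} — sig = ⟨2 | 1⟩
  P = {1,2}:  v_{1} + v_{2} = v_{7} — sig = ⟨2 | 1⟩
  P = {1,4}:  v_{1} + v_{4} = v_{3} — sig = ⟨2 | 1⟩
  P = {1,5}:  v_{1} + v_{5} = v_{0} — sig = ⟨2 | 1⟩
  P = {1,7}:  v_{1} + v_{7} = v_{5} — sig = ⟨2 | 1⟩
  P = {2,3}:  v_{2} + v_{3} = v_{6} — sig = ⟨2 | 1⟩
  P = {3,5}:  v_{3} + v_{5} = v_{1} — sig = ⟨2 | 1⟩
  P = {3,6}:  v_{3} + v_{6} = v_{4} — sig = ⟨2 | 1⟩
  P = {4,7}:  v_{4} + v_{7} = v_{6} — sig = ⟨2 | 1⟩
  P = {5,6}:  v_{5} + v_{6} = v_{7} — sig = ⟨2 | 1⟩
  P = {6,7}:  v_{6} + v_{7} = v_{2} — sig = ⟨2 | 1⟩
  P = {0,2}:  v_{0} + v_{2} = v_{5} + v_{7} — sig = ⟨2 | 1 1⟩
  P = {0,3}:  v_{0} + v_{3} = 2·v_{1} — sig = ⟨2 | 2⟩
  P = {0,7}:  v_{0} + v_{7} = 2·v_{5} — sig = ⟨2 | 2⟩
  P = {2,4}:  v_{2} + v_{4} = 2·v_{6} — sig = ⟨2 | 2⟩
  P = {2,5}:  v_{2} + v_{5} = 2·v_{7} — sig = ⟨2 | 2⟩

Sorted signature multiset PRS(X):
[⟨2 | 0⟩, ⟨2 | 0⟩, ⟨2 | 0⟩, ⟨2 | 1⟩, ⟨2 | 1⟩, ⟨2 | 1⟩, ⟨2 | 1⟩, ⟨2 | 1⟩, ⟨2 | 1⟩, ⟨2 | 1⟩, ⟨2 | 1⟩, ⟨2 | 1⟩, ⟨2 | 1⟩, ⟨2 | 1⟩, ⟨2 | 1⟩, ⟨2 | 1 1⟩, ⟨2 | 2⟩, ⟨2 | 2⟩, ⟨2 | 2⟩, ⟨2 | 2⟩]


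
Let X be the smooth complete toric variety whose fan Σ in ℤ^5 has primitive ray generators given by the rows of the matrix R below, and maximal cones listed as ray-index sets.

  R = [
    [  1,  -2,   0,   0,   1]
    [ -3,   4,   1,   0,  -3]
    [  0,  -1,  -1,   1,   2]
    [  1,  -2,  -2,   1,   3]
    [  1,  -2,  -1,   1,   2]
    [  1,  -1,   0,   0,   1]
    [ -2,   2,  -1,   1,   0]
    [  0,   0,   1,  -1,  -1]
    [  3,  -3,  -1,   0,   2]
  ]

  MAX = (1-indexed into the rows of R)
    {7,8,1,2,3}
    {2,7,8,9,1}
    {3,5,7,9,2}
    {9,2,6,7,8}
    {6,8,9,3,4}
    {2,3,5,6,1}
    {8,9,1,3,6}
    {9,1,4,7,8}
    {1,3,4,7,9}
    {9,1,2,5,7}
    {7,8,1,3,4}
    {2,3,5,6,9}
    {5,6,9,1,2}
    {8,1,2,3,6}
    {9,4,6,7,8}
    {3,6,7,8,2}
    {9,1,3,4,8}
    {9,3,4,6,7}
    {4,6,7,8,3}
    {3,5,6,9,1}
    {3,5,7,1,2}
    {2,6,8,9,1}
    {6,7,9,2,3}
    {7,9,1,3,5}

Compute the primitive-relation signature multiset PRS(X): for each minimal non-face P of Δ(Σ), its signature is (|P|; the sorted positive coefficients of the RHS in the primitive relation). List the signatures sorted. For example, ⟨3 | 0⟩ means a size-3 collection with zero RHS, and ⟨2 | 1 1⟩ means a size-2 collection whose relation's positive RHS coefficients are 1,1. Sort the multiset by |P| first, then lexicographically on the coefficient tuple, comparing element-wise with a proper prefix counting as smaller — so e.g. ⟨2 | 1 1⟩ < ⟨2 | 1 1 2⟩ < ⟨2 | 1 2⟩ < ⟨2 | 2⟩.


Primitive collections (9):

  P = {2,4}:  v_{2} + v_{4} = v_{7}  so sig = ⟨2 | 1⟩
  P = {5,8}:  v_{5} + v_{8} = v_{1}  so sig = ⟨2 | 1⟩
  P = {4,5}:  v_{4} + v_{5} = v_{1} + v_{3} + v_{7} + v_{9}  so sig = ⟨2 | 1 1 1 1⟩
  P = {1,6,7}:  v_{1} + v_{6} + v_{7} = v_{3}  so sig = ⟨3 | 1⟩
  P = {1,4,6}:  v_{1} + v_{4} + v_{6} = 2·v_{3} + v_{8} + v_{9}  so sig = ⟨3 | 1 1 2⟩
  P = {5,6,7}:  v_{5} + v_{6} + v_{7} = v_{2} + 2·v_{3} + v_{9}  so sig = ⟨3 | 1 1 2⟩
  P = {2,3,8,9}:  v_{2} + v_{3} + v_{8} + v_{9} = 0  so sig = ⟨4 | 0⟩
  P = {1,2,3,9}:  v_{1} + v_{2} + v_{3} + v_{9} = v_{5}  so sig = ⟨4 | 1⟩
  P = {3,7,8,9}:  v_{3} + v_{7} + v_{8} + v_{9} = v_{4}  so sig = ⟨4 | 1⟩

Hence PRS(X_Σ) =
[⟨2 | 1⟩, ⟨2 | 1⟩, ⟨2 | 1 1 1 1⟩, ⟨3 | 1⟩, ⟨3 | 1 1 2⟩, ⟨3 | 1 1 2⟩, ⟨4 | 0⟩, ⟨4 | 1⟩, ⟨4 | 1⟩]


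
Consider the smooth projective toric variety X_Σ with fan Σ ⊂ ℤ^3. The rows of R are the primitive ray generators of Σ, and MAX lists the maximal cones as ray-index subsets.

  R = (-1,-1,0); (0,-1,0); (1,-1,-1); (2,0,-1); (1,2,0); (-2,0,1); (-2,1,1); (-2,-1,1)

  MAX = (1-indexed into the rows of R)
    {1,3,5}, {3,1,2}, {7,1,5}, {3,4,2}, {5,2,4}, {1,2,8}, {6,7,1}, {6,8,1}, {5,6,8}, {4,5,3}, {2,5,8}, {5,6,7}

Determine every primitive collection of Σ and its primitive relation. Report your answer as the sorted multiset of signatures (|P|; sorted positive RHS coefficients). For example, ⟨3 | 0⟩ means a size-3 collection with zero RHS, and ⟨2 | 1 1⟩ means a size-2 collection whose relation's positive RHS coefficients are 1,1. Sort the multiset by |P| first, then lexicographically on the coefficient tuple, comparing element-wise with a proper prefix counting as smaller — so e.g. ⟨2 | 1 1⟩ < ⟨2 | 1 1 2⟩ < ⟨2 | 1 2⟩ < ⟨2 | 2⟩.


|primitive collections| = 14. Relations:

  • {4,6}:  v_{4} + v_{6} = 0 — sig = ⟨2 | 0⟩
  • {1,4}:  v_{1} + v_{4} = v_{3} — sig = ⟨2 | 1⟩
  • {2,6}:  v_{2} + v_{6} = v_{8} — sig = ⟨2 | 1⟩
  • {2,7}:  v_{2} + v_{7} = v_{6} — sig = ⟨2 | 1⟩
  • {3,6}:  v_{3} + v_{6} = v_{1} — sig = ⟨2 | 1⟩
  • {4,8}:  v_{4} + v_{8} = v_{2} — sig = ⟨2 | 1⟩
  • {3,8}:  v_{3} + v_{8} = v_{1} + v_{2} — sig = ⟨2 | 1 1⟩
  • {4,7}:  v_{4} + v_{7} = v_{1} + v_{5} — sig = ⟨2 | 1 1⟩
  • {3,7}:  v_{3} + v_{7} = 2·v_{1} + v_{5} — sig = ⟨2 | 1 2⟩
  • {7,8}:  v_{7} + v_{8} = 2·v_{6} — sig = ⟨2 | 2⟩
  • {1,2,5}:  v_{1} + v_{2} + v_{5} = 0 — sig = ⟨3 | 0⟩
  • {1,5,6}:  v_{1} + v_{5} + v_{6} = v_{7} — sig = ⟨3 | 1⟩
  • {1,5,8}:  v_{1} + v_{5} + v_{8} = v_{6} — sig = ⟨3 | 1⟩
  • {2,3,5}:  v_{2} + v_{3} + v_{5} = v_{4} — sig = ⟨3 | 1⟩

Signatures (|P|; sorted positive RHS coefficients), sorted:
[⟨2 | 0⟩, ⟨2 | 1⟩, ⟨2 | 1⟩, ⟨2 | 1⟩, ⟨2 | 1⟩, ⟨2 | 1⟩, ⟨2 | 1 1⟩, ⟨2 | 1 1⟩, ⟨2 | 1 2⟩, ⟨2 | 2⟩, ⟨3 | 0⟩, ⟨3 | 1⟩, ⟨3 | 1⟩, ⟨3 | 1⟩]


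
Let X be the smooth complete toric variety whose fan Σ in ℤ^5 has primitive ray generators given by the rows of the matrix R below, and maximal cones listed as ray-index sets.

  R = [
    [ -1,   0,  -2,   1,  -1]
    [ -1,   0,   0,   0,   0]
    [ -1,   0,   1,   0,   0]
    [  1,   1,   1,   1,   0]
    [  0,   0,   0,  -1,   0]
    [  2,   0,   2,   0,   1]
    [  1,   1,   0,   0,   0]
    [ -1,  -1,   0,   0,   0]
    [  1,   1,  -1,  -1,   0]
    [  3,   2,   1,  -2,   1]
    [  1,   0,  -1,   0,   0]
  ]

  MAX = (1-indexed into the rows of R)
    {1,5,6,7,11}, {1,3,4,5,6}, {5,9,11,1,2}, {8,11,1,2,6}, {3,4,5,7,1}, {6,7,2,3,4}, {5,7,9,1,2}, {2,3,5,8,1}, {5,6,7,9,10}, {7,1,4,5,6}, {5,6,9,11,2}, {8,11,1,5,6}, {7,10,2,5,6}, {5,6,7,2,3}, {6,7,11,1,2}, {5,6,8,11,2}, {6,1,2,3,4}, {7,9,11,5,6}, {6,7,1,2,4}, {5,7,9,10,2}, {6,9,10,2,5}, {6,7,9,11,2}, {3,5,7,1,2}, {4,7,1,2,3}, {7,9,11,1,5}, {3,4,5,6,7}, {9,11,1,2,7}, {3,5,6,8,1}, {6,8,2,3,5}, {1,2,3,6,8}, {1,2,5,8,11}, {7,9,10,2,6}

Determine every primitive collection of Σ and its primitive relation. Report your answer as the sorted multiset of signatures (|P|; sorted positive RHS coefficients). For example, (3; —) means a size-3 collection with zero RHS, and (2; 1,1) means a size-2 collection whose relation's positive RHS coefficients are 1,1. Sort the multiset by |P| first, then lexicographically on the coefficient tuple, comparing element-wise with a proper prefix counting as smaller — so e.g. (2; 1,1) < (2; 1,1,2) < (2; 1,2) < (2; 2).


18 minimal non-faces of Δ(Σ) (on 11 rays):

  P = {3,11}:  v_{3} + v_{11} = 0  ⇒ sig = (2; —)
  P = {7,8}:  v_{7} + v_{8} = 0  ⇒ sig = (2; —)
  P = {1,10}:  v_{1} + v_{10} = v_{7} + v_{9}  ⇒ sig = (2; 1,1)
  P = {3,9}:  v_{3} + v_{9} = v_{2} + v_{5} + v_{7}  ⇒ sig = (2; 1,1,1)
  P = {4,8}:  v_{4} + v_{8} = v_{1} + v_{3} + v_{6}  ⇒ sig = (2; 1,1,1)
  P = {4,11}:  v_{4} + v_{11} = v_{1} + v_{6} + v_{7}  ⇒ sig = (2; 1,1,1)
  P = {8,9}:  v_{8} + v_{9} = v_{2} + v_{5} + v_{11}  ⇒ sig = (2; 1,1,1)
  P = {8,10}:  v_{8} + v_{10} = v_{2} + v_{5} + v_{6} + v_{9}  ⇒ sig = (2; 1,1,1,1)
  P = {4,10}:  v_{4} + v_{10} = v_{2} + v_{5} + v_{6} + 3·v_{7}  ⇒ sig = (2; 1,1,1,3)
  P = {10,11}:  v_{10} + v_{11} = v_{6} + 2·v_{9}  ⇒ sig = (2; 1,2)
  P = {3,10}:  v_{3} + v_{10} = 2·v_{2} + 2·v_{5} + v_{6} + 2·v_{7}  ⇒ sig = (2; 1,2,2,2)
  P = {4,9}:  v_{4} + v_{9} = 2·v_{7}  ⇒ sig = (2; 2)
  P = {1,6,9}:  v_{1} + v_{6} + v_{9} = v_{7} + v_{11}  ⇒ sig = (3; 1,1)
  P = {2,4,5}:  v_{2} + v_{4} + v_{5} = v_{3} + v_{7}  ⇒ sig = (3; 1,1)
  P = {1,2,5,6}:  v_{1} + v_{2} + v_{5} + v_{6} = 0  ⇒ sig = (4; —)
  P = {1,3,6,7}:  v_{1} + v_{3} + v_{6} + v_{7} = v_{4}  ⇒ sig = (4; 1)
  P = {2,5,7,11}:  v_{2} + v_{5} + v_{7} + v_{11} = v_{9}  ⇒ sig = (4; 1)
  P = {2,5,6,7,9}:  v_{2} + v_{5} + v_{6} + v_{7} + v_{9} = v_{10}  ⇒ sig = (5; 1)

Signatures (|P|; sorted positive RHS coefficients), sorted:
[(2; —), (2; —), (2; 1,1), (2; 1,1,1), (2; 1,1,1), (2; 1,1,1), (2; 1,1,1), (2; 1,1,1,1), (2; 1,1,1,3), (2; 1,2), (2; 1,2,2,2), (2; 2), (3; 1,1), (3; 1,1), (4; —), (4; 1), (4; 1), (5; 1)]
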